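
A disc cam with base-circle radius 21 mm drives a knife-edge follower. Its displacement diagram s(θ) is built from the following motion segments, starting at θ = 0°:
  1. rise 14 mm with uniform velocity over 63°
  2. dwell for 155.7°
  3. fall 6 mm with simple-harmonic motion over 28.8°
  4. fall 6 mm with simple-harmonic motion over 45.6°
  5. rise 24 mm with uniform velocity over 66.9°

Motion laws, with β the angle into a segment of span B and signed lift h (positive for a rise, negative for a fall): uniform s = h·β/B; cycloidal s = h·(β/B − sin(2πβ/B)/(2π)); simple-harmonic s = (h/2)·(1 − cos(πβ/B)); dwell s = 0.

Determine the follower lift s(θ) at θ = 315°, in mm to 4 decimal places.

seg 1 [0°–63°] uniform, h=14: full span → s += 14 → s = 14.0000
seg 2 [63°–218.7°] dwell: s stays 14.0000
seg 3 [218.7°–247.5°] simple-harmonic, h=-6: full span → s += -6 → s = 8.0000
seg 4 [247.5°–293.1°] simple-harmonic, h=-6: full span → s += -6 → s = 2.0000
seg 5 [293.1°–360°] uniform, h=24: θ=315° here. β=21.9, B=66.9. 24·21.9/66.9 = 7.8565 → s = 9.8565

9.8565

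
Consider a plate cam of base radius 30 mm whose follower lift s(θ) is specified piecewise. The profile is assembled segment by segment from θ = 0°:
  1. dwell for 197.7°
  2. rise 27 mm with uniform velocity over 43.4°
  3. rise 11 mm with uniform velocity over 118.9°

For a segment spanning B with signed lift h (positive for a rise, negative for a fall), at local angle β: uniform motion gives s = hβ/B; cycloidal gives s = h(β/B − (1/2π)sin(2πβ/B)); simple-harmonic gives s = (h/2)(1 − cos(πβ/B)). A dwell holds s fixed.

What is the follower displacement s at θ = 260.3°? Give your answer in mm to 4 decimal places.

seg 1 [0°–197.7°] dwell: s stays 0.0000
seg 2 [197.7°–241.1°] uniform, h=27: full span → s += 27 → s = 27.0000
seg 3 [241.1°–360°] uniform, h=11: θ=260.3° here. β=19.2, B=118.9. 11·19.2/118.9 = 1.7763 → s = 28.7763

28.7763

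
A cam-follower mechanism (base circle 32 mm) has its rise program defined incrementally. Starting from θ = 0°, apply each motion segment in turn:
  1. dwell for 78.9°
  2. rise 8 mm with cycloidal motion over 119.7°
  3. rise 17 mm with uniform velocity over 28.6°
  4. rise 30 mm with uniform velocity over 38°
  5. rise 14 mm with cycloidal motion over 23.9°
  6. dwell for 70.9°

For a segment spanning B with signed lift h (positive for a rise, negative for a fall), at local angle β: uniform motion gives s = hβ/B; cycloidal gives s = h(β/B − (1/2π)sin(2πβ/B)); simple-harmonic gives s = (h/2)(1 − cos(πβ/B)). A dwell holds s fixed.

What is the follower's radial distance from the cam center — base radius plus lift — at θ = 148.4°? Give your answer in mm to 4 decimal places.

seg 1 [0°–78.9°] dwell: s stays 0.0000
seg 2 [78.9°–198.6°] cycloidal, h=8: θ=148.4° here. β=69.5, B=119.7. 8·(0.5806 − sin(2π·0.5806)/(2π)) = 5.2627 → s = 5.2627
radial distance = base radius + s = 32 + 5.2627 = 37.2627

37.2627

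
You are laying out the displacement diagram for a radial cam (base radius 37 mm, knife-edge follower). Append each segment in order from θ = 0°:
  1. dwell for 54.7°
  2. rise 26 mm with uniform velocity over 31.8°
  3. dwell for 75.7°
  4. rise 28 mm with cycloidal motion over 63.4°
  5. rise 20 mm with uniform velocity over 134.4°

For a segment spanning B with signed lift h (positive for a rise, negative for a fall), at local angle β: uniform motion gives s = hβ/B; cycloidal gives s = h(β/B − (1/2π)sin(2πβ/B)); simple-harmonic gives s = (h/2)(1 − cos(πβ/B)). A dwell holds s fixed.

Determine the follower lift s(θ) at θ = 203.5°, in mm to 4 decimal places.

seg 1 [0°–54.7°] dwell: s stays 0.0000
seg 2 [54.7°–86.5°] uniform, h=26: full span → s += 26 → s = 26.0000
seg 3 [86.5°–162.2°] dwell: s stays 26.0000
seg 4 [162.2°–225.6°] cycloidal, h=28: θ=203.5° here. β=41.3, B=63.4. 28·(0.6514 − sin(2π·0.6514)/(2π)) = 21.8682 → s = 47.8682

47.8682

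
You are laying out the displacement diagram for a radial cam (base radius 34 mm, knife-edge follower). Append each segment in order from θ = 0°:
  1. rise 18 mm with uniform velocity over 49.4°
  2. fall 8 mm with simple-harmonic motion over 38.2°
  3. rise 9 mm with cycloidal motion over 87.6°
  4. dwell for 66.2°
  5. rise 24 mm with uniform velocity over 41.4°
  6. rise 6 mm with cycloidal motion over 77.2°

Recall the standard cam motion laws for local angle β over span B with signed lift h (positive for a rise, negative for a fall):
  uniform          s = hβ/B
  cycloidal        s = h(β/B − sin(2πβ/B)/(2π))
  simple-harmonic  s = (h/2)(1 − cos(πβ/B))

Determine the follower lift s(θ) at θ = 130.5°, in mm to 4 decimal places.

seg 1 [0°–49.4°] uniform, h=18: full span → s += 18 → s = 18.0000
seg 2 [49.4°–87.6°] simple-harmonic, h=-8: full span → s += -8 → s = 10.0000
seg 3 [87.6°–175.2°] cycloidal, h=9: θ=130.5° here. β=42.9, B=87.6. 9·(0.4897 − sin(2π·0.4897)/(2π)) = 4.3151 → s = 14.3151

14.3151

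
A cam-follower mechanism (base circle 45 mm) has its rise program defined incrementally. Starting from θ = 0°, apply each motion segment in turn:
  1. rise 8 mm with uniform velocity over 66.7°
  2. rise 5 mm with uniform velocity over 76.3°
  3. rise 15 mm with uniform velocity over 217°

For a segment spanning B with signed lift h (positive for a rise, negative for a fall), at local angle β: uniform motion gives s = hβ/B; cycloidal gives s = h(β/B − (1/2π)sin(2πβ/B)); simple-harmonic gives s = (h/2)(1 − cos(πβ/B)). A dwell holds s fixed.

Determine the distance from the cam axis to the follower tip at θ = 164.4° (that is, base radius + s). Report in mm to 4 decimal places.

seg 1 [0°–66.7°] uniform, h=8: full span → s += 8 → s = 8.0000
seg 2 [66.7°–143°] uniform, h=5: full span → s += 5 → s = 13.0000
seg 3 [143°–360°] uniform, h=15: θ=164.4° here. β=21.4, B=217. 15·21.4/217 = 1.4793 → s = 14.4793
radial distance = base radius + s = 45 + 14.4793 = 59.4793

59.4793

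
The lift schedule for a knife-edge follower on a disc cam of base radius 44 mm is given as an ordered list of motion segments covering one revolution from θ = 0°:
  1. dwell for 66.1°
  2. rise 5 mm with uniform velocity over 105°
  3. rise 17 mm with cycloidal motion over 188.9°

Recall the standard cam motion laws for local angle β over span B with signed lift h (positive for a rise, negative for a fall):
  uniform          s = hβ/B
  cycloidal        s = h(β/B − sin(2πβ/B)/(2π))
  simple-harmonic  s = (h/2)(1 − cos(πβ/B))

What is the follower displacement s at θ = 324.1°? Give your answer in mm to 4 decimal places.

seg 1 [0°–66.1°] dwell: s stays 0.0000
seg 2 [66.1°–171.1°] uniform, h=5: full span → s += 5 → s = 5.0000
seg 3 [171.1°–360°] cycloidal, h=17: θ=324.1° here. β=153, B=188.9. 17·(0.8100 − sin(2π·0.8100)/(2π)) = 16.2851 → s = 21.2851

21.2851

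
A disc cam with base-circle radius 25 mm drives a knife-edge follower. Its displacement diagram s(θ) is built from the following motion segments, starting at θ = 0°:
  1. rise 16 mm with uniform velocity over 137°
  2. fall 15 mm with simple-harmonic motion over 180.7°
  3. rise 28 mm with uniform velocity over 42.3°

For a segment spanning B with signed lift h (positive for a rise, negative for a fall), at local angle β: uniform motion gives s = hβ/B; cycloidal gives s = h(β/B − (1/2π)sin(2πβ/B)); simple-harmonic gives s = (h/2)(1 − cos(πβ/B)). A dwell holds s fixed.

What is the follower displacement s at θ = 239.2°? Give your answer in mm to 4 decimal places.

seg 1 [0°–137°] uniform, h=16: full span → s += 16 → s = 16.0000
seg 2 [137°–317.7°] simple-harmonic, h=-15: θ=239.2° here. β=102.2, B=180.7. -15/2·(1 − cos(π·0.5656)) = -9.0342 → s = 6.9658

6.9658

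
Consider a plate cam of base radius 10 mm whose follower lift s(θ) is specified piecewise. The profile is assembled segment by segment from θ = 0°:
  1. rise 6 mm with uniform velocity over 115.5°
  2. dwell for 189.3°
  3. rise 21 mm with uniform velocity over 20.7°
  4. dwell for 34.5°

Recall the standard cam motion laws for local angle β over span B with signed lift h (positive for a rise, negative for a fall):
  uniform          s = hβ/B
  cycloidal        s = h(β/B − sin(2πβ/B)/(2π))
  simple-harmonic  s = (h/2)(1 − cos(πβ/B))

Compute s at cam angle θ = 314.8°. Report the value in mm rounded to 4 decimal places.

seg 1 [0°–115.5°] uniform, h=6: full span → s += 6 → s = 6.0000
seg 2 [115.5°–304.8°] dwell: s stays 6.0000
seg 3 [304.8°–325.5°] uniform, h=21: θ=314.8° here. β=10, B=20.7. 21·10/20.7 = 10.1449 → s = 16.1449

16.1449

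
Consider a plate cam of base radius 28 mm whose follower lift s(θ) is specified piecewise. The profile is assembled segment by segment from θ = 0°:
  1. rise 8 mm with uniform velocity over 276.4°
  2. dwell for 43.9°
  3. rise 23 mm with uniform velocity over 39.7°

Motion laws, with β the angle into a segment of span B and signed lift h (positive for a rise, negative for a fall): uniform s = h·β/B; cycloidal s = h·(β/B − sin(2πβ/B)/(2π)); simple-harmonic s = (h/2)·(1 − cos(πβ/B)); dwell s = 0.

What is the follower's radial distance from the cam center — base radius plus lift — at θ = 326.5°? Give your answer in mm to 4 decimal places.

seg 1 [0°–276.4°] uniform, h=8: full span → s += 8 → s = 8.0000
seg 2 [276.4°–320.3°] dwell: s stays 8.0000
seg 3 [320.3°–360°] uniform, h=23: θ=326.5° here. β=6.2, B=39.7. 23·6.2/39.7 = 3.5919 → s = 11.5919
radial distance = base radius + s = 28 + 11.5919 = 39.5919

39.5919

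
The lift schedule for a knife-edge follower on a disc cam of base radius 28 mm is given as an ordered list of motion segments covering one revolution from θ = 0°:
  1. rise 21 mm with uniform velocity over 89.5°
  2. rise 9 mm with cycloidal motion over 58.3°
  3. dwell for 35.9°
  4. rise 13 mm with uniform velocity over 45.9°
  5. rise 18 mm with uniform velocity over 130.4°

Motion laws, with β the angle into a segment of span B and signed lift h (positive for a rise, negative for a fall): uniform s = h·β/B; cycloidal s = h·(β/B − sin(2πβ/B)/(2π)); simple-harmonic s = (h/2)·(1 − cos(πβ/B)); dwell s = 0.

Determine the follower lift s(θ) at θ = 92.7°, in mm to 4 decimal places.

seg 1 [0°–89.5°] uniform, h=21: full span → s += 21 → s = 21.0000
seg 2 [89.5°–147.8°] cycloidal, h=9: θ=92.7° here. β=3.2, B=58.3. 9·(0.0549 − sin(2π·0.0549)/(2π)) = 0.0097 → s = 21.0097

21.0097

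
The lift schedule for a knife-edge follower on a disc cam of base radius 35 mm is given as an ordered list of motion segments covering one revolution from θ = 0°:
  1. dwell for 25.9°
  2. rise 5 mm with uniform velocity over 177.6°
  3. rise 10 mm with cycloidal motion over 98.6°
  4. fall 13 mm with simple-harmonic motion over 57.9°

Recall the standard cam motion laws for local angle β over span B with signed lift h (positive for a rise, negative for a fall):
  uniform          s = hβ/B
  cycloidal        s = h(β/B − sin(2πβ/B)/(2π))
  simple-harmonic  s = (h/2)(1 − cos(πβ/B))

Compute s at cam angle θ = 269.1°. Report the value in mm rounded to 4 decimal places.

seg 1 [0°–25.9°] dwell: s stays 0.0000
seg 2 [25.9°–203.5°] uniform, h=5: full span → s += 5 → s = 5.0000
seg 3 [203.5°–302.1°] cycloidal, h=10: θ=269.1° here. β=65.6, B=98.6. 10·(0.6653 − sin(2π·0.6653)/(2π)) = 8.0247 → s = 13.0247

13.0247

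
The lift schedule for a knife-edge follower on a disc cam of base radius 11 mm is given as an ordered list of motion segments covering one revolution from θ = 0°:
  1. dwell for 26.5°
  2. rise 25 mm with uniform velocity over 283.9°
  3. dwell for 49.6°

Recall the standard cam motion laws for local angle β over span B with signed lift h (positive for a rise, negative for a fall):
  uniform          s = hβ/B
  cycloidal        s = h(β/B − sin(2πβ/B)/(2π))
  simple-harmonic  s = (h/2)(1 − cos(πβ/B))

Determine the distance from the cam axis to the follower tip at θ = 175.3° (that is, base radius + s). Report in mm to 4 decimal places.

seg 1 [0°–26.5°] dwell: s stays 0.0000
seg 2 [26.5°–310.4°] uniform, h=25: θ=175.3° here. β=148.8, B=283.9. 25·148.8/283.9 = 13.1032 → s = 13.1032
radial distance = base radius + s = 11 + 13.1032 = 24.1032

24.1032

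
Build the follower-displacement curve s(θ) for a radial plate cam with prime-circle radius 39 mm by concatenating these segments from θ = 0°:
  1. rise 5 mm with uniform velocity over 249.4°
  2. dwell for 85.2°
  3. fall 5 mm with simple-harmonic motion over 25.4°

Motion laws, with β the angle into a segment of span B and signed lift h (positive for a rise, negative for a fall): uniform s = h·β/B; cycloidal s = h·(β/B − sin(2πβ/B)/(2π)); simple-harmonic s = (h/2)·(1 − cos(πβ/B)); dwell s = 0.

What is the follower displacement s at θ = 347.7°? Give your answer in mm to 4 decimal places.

seg 1 [0°–249.4°] uniform, h=5: full span → s += 5 → s = 5.0000
seg 2 [249.4°–334.6°] dwell: s stays 5.0000
seg 3 [334.6°–360°] simple-harmonic, h=-5: θ=347.7° here. β=13.1, B=25.4. -5/2·(1 − cos(π·0.5157)) = -2.6236 → s = 2.3764

2.3764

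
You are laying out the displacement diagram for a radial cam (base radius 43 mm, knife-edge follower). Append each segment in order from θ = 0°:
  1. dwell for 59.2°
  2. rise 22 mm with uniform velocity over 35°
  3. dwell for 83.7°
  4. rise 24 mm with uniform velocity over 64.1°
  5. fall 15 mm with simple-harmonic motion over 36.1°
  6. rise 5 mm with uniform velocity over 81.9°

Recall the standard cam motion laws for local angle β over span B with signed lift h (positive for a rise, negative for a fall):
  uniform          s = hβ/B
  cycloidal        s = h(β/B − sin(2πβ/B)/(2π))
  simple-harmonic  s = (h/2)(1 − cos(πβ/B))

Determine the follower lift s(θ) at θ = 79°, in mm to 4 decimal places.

seg 1 [0°–59.2°] dwell: s stays 0.0000
seg 2 [59.2°–94.2°] uniform, h=22: θ=79° here. β=19.8, B=35. 22·19.8/35 = 12.4457 → s = 12.4457

12.4457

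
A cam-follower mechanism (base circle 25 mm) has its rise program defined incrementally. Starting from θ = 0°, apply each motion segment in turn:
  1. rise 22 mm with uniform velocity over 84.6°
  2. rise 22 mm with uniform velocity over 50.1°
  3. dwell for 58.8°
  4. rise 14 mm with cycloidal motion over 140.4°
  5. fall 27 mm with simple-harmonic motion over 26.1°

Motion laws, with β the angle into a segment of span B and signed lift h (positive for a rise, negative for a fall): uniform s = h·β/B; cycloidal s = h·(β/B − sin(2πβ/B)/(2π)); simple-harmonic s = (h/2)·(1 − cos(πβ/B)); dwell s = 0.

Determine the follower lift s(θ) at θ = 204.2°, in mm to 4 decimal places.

seg 1 [0°–84.6°] uniform, h=22: full span → s += 22 → s = 22.0000
seg 2 [84.6°–134.7°] uniform, h=22: full span → s += 22 → s = 44.0000
seg 3 [134.7°–193.5°] dwell: s stays 44.0000
seg 4 [193.5°–333.9°] cycloidal, h=14: θ=204.2° here. β=10.7, B=140.4. 14·(0.0762 − sin(2π·0.0762)/(2π)) = 0.0403 → s = 44.0403

44.0403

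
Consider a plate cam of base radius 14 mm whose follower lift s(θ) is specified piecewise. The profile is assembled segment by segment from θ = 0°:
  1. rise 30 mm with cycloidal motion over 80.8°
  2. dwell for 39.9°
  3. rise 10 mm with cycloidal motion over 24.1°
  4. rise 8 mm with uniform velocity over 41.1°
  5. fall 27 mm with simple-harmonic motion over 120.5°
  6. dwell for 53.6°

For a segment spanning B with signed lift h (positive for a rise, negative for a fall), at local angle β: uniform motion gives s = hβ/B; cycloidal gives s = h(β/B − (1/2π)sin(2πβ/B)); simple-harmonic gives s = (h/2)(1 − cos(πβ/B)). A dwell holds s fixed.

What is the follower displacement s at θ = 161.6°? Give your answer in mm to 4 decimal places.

seg 1 [0°–80.8°] cycloidal, h=30: full span → s += 30 → s = 30.0000
seg 2 [80.8°–120.7°] dwell: s stays 30.0000
seg 3 [120.7°–144.8°] cycloidal, h=10: full span → s += 10 → s = 40.0000
seg 4 [144.8°–185.9°] uniform, h=8: θ=161.6° here. β=16.8, B=41.1. 8·16.8/41.1 = 3.2701 → s = 43.2701

43.2701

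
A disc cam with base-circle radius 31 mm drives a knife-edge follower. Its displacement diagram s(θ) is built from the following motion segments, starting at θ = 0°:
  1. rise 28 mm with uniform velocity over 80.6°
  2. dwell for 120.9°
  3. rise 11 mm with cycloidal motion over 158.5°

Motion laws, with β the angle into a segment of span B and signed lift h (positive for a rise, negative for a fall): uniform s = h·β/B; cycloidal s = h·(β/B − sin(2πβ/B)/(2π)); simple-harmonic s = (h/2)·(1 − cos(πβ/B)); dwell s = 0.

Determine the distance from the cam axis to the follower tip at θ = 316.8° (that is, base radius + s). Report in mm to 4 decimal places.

seg 1 [0°–80.6°] uniform, h=28: full span → s += 28 → s = 28.0000
seg 2 [80.6°–201.5°] dwell: s stays 28.0000
seg 3 [201.5°–360°] cycloidal, h=11: θ=316.8° here. β=115.3, B=158.5. 11·(0.7274 − sin(2π·0.7274)/(2π)) = 9.7350 → s = 37.7350
radial distance = base radius + s = 31 + 37.7350 = 68.7350

68.7350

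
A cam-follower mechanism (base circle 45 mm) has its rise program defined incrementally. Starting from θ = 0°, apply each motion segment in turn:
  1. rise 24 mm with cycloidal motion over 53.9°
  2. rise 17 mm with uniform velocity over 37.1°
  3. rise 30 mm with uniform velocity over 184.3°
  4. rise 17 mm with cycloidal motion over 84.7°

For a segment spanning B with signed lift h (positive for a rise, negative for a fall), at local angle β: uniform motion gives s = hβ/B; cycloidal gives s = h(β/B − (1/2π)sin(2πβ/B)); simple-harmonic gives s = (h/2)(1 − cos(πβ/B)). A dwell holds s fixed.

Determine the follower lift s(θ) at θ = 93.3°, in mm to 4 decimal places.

seg 1 [0°–53.9°] cycloidal, h=24: full span → s += 24 → s = 24.0000
seg 2 [53.9°–91°] uniform, h=17: full span → s += 17 → s = 41.0000
seg 3 [91°–275.3°] uniform, h=30: θ=93.3° here. β=2.3, B=184.3. 30·2.3/184.3 = 0.3744 → s = 41.3744

41.3744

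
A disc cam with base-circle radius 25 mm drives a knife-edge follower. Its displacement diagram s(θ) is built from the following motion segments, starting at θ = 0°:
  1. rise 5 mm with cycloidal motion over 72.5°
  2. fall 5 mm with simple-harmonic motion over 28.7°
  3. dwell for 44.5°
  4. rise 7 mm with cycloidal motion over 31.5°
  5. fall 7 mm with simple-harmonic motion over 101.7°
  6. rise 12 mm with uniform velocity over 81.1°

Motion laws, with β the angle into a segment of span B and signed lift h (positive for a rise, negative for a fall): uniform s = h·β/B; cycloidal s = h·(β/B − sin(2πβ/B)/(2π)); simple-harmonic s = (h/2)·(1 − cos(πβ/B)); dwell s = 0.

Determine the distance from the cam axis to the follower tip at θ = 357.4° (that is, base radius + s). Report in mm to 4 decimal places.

seg 1 [0°–72.5°] cycloidal, h=5: full span → s += 5 → s = 5.0000
seg 2 [72.5°–101.2°] simple-harmonic, h=-5: full span → s += -5 → s = 0.0000
seg 3 [101.2°–145.7°] dwell: s stays 0.0000
seg 4 [145.7°–177.2°] cycloidal, h=7: full span → s += 7 → s = 7.0000
seg 5 [177.2°–278.9°] simple-harmonic, h=-7: full span → s += -7 → s = 0.0000
seg 6 [278.9°–360°] uniform, h=12: θ=357.4° here. β=78.5, B=81.1. 12·78.5/81.1 = 11.6153 → s = 11.6153
radial distance = base radius + s = 25 + 11.6153 = 36.6153

36.6153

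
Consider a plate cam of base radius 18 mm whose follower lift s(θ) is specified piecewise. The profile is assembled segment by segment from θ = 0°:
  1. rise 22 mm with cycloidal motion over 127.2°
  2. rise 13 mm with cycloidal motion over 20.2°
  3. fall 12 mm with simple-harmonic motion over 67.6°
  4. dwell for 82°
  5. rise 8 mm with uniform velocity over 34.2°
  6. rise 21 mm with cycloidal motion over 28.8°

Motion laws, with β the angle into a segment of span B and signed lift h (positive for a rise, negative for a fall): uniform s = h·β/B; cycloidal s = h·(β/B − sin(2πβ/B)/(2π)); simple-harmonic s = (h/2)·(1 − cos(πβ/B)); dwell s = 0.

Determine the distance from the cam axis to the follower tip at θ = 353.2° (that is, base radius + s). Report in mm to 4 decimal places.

seg 1 [0°–127.2°] cycloidal, h=22: full span → s += 22 → s = 22.0000
seg 2 [127.2°–147.4°] cycloidal, h=13: full span → s += 13 → s = 35.0000
seg 3 [147.4°–215°] simple-harmonic, h=-12: full span → s += -12 → s = 23.0000
seg 4 [215°–297°] dwell: s stays 23.0000
seg 5 [297°–331.2°] uniform, h=8: full span → s += 8 → s = 31.0000
seg 6 [331.2°–360°] cycloidal, h=21: θ=353.2° here. β=22, B=28.8. 21·(0.7639 − sin(2π·0.7639)/(2π)) = 19.3712 → s = 50.3712
radial distance = base radius + s = 18 + 50.3712 = 68.3712

68.3712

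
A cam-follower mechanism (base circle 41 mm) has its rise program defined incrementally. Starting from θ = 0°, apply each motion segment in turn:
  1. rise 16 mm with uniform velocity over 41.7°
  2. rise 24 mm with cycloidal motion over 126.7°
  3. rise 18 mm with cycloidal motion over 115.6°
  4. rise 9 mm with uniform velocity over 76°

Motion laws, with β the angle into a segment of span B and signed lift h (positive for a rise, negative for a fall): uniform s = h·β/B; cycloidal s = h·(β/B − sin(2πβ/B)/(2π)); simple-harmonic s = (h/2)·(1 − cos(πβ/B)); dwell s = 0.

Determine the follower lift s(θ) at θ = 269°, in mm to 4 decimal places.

seg 1 [0°–41.7°] uniform, h=16: full span → s += 16 → s = 16.0000
seg 2 [41.7°–168.4°] cycloidal, h=24: full span → s += 24 → s = 40.0000
seg 3 [168.4°–284°] cycloidal, h=18: θ=269° here. β=100.6, B=115.6. 18·(0.8702 − sin(2π·0.8702)/(2π)) = 17.7497 → s = 57.7497

57.7497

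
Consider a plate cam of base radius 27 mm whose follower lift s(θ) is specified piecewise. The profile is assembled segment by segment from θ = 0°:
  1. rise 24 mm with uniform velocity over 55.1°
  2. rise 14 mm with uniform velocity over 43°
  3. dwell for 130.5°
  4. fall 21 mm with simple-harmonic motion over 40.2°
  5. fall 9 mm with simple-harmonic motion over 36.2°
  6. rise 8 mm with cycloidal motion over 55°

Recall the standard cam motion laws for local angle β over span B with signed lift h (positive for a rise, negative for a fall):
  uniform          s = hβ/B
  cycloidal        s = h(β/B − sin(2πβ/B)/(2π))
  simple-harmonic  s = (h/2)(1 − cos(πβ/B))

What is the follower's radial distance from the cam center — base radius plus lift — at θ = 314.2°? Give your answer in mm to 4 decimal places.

seg 1 [0°–55.1°] uniform, h=24: full span → s += 24 → s = 24.0000
seg 2 [55.1°–98.1°] uniform, h=14: full span → s += 14 → s = 38.0000
seg 3 [98.1°–228.6°] dwell: s stays 38.0000
seg 4 [228.6°–268.8°] simple-harmonic, h=-21: full span → s += -21 → s = 17.0000
seg 5 [268.8°–305°] simple-harmonic, h=-9: full span → s += -9 → s = 8.0000
seg 6 [305°–360°] cycloidal, h=8: θ=314.2° here. β=9.2, B=55. 8·(0.1673 − sin(2π·0.1673)/(2π)) = 0.2331 → s = 8.2331
radial distance = base radius + s = 27 + 8.2331 = 35.2331

35.2331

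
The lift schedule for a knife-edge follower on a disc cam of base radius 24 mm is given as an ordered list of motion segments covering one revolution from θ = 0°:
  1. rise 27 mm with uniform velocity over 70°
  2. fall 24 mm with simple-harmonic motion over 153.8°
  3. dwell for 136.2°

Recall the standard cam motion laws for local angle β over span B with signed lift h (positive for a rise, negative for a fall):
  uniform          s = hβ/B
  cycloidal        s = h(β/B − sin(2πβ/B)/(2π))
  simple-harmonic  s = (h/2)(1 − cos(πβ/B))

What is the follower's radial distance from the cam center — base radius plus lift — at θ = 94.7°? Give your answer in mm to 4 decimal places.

seg 1 [0°–70°] uniform, h=27: full span → s += 27 → s = 27.0000
seg 2 [70°–223.8°] simple-harmonic, h=-24: θ=94.7° here. β=24.7, B=153.8. -24/2·(1 − cos(π·0.1606)) = -1.4952 → s = 25.5048
radial distance = base radius + s = 24 + 25.5048 = 49.5048

49.5048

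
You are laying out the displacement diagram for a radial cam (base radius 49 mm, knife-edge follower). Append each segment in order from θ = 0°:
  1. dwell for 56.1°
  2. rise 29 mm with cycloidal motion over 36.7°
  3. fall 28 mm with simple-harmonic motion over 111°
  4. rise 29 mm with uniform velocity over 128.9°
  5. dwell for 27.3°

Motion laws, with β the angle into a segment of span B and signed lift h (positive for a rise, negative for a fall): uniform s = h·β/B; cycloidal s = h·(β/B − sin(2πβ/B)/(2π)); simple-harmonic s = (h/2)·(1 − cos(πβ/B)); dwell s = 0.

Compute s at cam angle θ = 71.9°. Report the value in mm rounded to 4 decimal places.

seg 1 [0°–56.1°] dwell: s stays 0.0000
seg 2 [56.1°–92.8°] cycloidal, h=29: θ=71.9° here. β=15.8, B=36.7. 29·(0.4305 − sin(2π·0.4305)/(2π)) = 10.5334 → s = 10.5334

10.5334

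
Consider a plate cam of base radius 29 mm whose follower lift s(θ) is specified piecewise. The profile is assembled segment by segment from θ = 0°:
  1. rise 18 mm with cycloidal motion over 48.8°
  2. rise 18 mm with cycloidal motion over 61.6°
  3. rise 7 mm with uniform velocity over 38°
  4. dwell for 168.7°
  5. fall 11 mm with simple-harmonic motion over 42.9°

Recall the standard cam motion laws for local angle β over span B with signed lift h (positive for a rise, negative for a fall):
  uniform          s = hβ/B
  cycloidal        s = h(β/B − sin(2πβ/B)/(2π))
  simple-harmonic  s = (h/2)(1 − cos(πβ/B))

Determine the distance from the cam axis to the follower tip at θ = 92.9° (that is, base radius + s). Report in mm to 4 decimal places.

seg 1 [0°–48.8°] cycloidal, h=18: full span → s += 18 → s = 18.0000
seg 2 [48.8°–110.4°] cycloidal, h=18: θ=92.9° here. β=44.1, B=61.6. 18·(0.7159 − sin(2π·0.7159)/(2π)) = 15.6857 → s = 33.6857
radial distance = base radius + s = 29 + 33.6857 = 62.6857

62.6857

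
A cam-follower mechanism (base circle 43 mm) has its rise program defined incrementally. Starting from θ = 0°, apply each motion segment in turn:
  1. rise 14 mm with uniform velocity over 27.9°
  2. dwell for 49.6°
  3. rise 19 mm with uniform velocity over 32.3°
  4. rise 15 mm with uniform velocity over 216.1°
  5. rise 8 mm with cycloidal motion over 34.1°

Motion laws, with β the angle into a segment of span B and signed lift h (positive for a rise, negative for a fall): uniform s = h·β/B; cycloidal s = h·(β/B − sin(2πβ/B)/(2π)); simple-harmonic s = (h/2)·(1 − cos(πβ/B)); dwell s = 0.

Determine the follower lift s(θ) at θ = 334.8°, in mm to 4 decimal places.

seg 1 [0°–27.9°] uniform, h=14: full span → s += 14 → s = 14.0000
seg 2 [27.9°–77.5°] dwell: s stays 14.0000
seg 3 [77.5°–109.8°] uniform, h=19: full span → s += 19 → s = 33.0000
seg 4 [109.8°–325.9°] uniform, h=15: full span → s += 15 → s = 48.0000
seg 5 [325.9°–360°] cycloidal, h=8: θ=334.8° here. β=8.9, B=34.1. 8·(0.2610 − sin(2π·0.2610)/(2π)) = 0.8178 → s = 48.8178

48.8178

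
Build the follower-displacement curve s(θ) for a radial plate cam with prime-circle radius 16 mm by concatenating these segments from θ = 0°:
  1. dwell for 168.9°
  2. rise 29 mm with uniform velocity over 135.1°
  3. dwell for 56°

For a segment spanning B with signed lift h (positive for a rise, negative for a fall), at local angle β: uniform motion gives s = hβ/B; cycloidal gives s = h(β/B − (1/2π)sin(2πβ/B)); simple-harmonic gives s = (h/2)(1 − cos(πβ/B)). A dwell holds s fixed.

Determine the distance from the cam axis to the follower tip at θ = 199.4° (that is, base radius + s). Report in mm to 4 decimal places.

seg 1 [0°–168.9°] dwell: s stays 0.0000
seg 2 [168.9°–304°] uniform, h=29: θ=199.4° here. β=30.5, B=135.1. 29·30.5/135.1 = 6.5470 → s = 6.5470
radial distance = base radius + s = 16 + 6.5470 = 22.5470

22.5470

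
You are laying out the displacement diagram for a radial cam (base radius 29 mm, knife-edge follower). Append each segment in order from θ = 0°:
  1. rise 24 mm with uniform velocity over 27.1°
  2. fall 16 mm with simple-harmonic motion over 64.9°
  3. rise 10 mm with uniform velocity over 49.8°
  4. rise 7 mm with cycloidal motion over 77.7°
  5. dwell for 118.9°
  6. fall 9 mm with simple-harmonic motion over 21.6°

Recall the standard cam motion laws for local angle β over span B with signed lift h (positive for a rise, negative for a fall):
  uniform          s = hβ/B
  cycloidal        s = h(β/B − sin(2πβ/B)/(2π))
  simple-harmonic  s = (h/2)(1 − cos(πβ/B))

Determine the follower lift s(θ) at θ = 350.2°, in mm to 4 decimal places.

seg 1 [0°–27.1°] uniform, h=24: full span → s += 24 → s = 24.0000
seg 2 [27.1°–92°] simple-harmonic, h=-16: full span → s += -16 → s = 8.0000
seg 3 [92°–141.8°] uniform, h=10: full span → s += 10 → s = 18.0000
seg 4 [141.8°–219.5°] cycloidal, h=7: full span → s += 7 → s = 25.0000
seg 5 [219.5°–338.4°] dwell: s stays 25.0000
seg 6 [338.4°–360°] simple-harmonic, h=-9: θ=350.2° here. β=11.8, B=21.6. -9/2·(1 − cos(π·0.5463)) = -5.1522 → s = 19.8478

19.8478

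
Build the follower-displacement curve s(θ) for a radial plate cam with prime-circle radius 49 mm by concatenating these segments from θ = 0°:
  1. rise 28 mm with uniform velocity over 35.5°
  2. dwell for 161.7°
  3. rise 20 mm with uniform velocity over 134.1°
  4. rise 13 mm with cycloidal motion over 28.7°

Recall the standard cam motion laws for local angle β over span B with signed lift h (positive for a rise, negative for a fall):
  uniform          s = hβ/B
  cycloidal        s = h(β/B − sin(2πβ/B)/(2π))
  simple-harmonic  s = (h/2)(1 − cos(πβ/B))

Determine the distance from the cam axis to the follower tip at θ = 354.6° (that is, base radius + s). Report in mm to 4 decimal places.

seg 1 [0°–35.5°] uniform, h=28: full span → s += 28 → s = 28.0000
seg 2 [35.5°–197.2°] dwell: s stays 28.0000
seg 3 [197.2°–331.3°] uniform, h=20: full span → s += 20 → s = 48.0000
seg 4 [331.3°–360°] cycloidal, h=13: θ=354.6° here. β=23.3, B=28.7. 13·(0.8118 − sin(2π·0.8118)/(2π)) = 12.4688 → s = 60.4688
radial distance = base radius + s = 49 + 60.4688 = 109.4688

109.4688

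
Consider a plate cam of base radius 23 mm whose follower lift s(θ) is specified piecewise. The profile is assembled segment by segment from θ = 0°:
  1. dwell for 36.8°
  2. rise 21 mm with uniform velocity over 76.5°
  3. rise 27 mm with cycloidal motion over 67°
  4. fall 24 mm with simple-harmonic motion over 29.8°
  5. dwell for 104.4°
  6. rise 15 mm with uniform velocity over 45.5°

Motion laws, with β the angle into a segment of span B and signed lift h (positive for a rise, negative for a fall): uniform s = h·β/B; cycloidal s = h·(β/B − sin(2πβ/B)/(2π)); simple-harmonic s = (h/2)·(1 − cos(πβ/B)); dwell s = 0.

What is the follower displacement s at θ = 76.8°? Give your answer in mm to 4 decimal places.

seg 1 [0°–36.8°] dwell: s stays 0.0000
seg 2 [36.8°–113.3°] uniform, h=21: θ=76.8° here. β=40, B=76.5. 21·40/76.5 = 10.9804 → s = 10.9804

10.9804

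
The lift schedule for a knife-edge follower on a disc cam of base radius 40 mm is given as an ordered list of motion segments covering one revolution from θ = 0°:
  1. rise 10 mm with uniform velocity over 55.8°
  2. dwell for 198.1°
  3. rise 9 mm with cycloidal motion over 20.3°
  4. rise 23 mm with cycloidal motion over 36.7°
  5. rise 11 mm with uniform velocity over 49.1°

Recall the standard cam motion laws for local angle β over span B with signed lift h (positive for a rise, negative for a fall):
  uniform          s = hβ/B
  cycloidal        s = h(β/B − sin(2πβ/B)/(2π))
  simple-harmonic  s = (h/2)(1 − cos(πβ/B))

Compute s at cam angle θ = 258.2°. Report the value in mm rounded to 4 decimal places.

seg 1 [0°–55.8°] uniform, h=10: full span → s += 10 → s = 10.0000
seg 2 [55.8°–253.9°] dwell: s stays 10.0000
seg 3 [253.9°–274.2°] cycloidal, h=9: θ=258.2° here. β=4.3, B=20.3. 9·(0.2118 − sin(2π·0.2118)/(2π)) = 0.5150 → s = 10.5150

10.5150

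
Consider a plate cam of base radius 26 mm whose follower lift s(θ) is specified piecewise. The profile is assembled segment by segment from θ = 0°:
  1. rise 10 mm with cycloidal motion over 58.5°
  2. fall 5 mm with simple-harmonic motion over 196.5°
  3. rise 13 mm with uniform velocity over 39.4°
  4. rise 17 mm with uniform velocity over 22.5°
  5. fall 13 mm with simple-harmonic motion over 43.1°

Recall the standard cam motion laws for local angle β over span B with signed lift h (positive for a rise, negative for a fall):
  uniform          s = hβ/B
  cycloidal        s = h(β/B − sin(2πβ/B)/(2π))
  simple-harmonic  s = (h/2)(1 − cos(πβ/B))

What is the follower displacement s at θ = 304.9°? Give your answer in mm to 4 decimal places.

seg 1 [0°–58.5°] cycloidal, h=10: full span → s += 10 → s = 10.0000
seg 2 [58.5°–255°] simple-harmonic, h=-5: full span → s += -5 → s = 5.0000
seg 3 [255°–294.4°] uniform, h=13: full span → s += 13 → s = 18.0000
seg 4 [294.4°–316.9°] uniform, h=17: θ=304.9° here. β=10.5, B=22.5. 17·10.5/22.5 = 7.9333 → s = 25.9333

25.9333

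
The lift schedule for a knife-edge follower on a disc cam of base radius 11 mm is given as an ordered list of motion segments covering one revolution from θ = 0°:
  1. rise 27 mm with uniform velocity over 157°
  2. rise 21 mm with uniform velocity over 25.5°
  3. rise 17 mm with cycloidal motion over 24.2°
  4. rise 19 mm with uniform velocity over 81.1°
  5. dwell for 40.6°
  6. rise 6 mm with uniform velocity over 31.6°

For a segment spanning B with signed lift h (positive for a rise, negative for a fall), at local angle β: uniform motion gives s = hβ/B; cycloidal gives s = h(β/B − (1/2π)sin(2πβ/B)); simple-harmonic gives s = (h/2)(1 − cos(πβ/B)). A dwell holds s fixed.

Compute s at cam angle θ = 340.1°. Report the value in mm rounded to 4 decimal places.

seg 1 [0°–157°] uniform, h=27: full span → s += 27 → s = 27.0000
seg 2 [157°–182.5°] uniform, h=21: full span → s += 21 → s = 48.0000
seg 3 [182.5°–206.7°] cycloidal, h=17: full span → s += 17 → s = 65.0000
seg 4 [206.7°–287.8°] uniform, h=19: full span → s += 19 → s = 84.0000
seg 5 [287.8°–328.4°] dwell: s stays 84.0000
seg 6 [328.4°–360°] uniform, h=6: θ=340.1° here. β=11.7, B=31.6. 6·11.7/31.6 = 2.2215 → s = 86.2215

86.2215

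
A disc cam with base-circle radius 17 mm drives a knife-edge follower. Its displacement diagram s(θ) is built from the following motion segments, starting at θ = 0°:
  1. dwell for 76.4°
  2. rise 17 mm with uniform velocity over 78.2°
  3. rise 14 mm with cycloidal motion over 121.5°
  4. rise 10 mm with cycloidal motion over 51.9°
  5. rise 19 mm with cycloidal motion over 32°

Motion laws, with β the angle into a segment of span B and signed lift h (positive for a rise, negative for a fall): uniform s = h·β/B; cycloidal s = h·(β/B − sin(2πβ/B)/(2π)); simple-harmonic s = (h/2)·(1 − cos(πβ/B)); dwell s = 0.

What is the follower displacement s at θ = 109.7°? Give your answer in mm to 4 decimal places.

seg 1 [0°–76.4°] dwell: s stays 0.0000
seg 2 [76.4°–154.6°] uniform, h=17: θ=109.7° here. β=33.3, B=78.2. 17·33.3/78.2 = 7.2391 → s = 7.2391

7.2391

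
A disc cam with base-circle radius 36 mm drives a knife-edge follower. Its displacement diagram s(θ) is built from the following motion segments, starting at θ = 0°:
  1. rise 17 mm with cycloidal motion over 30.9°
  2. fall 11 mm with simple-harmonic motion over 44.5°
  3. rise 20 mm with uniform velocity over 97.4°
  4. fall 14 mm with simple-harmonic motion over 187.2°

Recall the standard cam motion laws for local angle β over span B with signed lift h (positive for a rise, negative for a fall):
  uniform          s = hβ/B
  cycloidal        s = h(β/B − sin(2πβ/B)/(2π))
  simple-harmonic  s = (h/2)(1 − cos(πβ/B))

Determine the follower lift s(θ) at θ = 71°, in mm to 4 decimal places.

seg 1 [0°–30.9°] cycloidal, h=17: full span → s += 17 → s = 17.0000
seg 2 [30.9°–75.4°] simple-harmonic, h=-11: θ=71° here. β=40.1, B=44.5. -11/2·(1 − cos(π·0.9011)) = -10.7368 → s = 6.2632

6.2632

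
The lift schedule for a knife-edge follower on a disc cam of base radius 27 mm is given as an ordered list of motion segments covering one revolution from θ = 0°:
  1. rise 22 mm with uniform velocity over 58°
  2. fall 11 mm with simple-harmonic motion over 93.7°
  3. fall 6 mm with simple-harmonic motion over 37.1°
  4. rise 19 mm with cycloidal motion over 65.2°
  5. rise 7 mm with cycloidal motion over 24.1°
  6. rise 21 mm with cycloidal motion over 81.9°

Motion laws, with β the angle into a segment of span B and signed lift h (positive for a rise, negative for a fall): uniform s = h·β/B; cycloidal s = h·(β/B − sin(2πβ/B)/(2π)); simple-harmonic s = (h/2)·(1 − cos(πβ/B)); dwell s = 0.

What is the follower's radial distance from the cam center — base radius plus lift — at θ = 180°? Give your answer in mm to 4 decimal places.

seg 1 [0°–58°] uniform, h=22: full span → s += 22 → s = 22.0000
seg 2 [58°–151.7°] simple-harmonic, h=-11: full span → s += -11 → s = 11.0000
seg 3 [151.7°–188.8°] simple-harmonic, h=-6: θ=180° here. β=28.3, B=37.1. -6/2·(1 − cos(π·0.7628)) = -5.2049 → s = 5.7951
radial distance = base radius + s = 27 + 5.7951 = 32.7951

32.7951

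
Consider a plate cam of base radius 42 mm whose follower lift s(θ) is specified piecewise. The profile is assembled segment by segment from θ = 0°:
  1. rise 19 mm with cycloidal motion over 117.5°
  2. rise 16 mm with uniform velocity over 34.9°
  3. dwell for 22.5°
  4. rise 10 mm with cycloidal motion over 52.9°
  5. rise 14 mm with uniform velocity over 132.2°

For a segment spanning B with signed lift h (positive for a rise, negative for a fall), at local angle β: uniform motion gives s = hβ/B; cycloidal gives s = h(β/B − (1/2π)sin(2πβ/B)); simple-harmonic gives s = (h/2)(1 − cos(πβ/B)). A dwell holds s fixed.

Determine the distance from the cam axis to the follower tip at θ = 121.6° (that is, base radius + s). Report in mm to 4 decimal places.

seg 1 [0°–117.5°] cycloidal, h=19: full span → s += 19 → s = 19.0000
seg 2 [117.5°–152.4°] uniform, h=16: θ=121.6° here. β=4.1, B=34.9. 16·4.1/34.9 = 1.8797 → s = 20.8797
radial distance = base radius + s = 42 + 20.8797 = 62.8797

62.8797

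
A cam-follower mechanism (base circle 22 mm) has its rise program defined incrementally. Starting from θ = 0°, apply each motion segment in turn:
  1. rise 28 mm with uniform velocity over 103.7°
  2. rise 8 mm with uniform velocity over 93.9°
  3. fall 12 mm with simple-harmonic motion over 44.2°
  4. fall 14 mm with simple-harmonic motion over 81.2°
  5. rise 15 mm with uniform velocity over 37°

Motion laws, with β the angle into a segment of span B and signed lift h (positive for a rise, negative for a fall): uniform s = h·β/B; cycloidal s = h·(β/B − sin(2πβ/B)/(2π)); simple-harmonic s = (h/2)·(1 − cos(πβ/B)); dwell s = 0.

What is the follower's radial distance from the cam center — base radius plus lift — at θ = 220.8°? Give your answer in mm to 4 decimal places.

seg 1 [0°–103.7°] uniform, h=28: full span → s += 28 → s = 28.0000
seg 2 [103.7°–197.6°] uniform, h=8: full span → s += 8 → s = 36.0000
seg 3 [197.6°–241.8°] simple-harmonic, h=-12: θ=220.8° here. β=23.2, B=44.2. -12/2·(1 − cos(π·0.5249)) = -6.4686 → s = 29.5314
radial distance = base radius + s = 22 + 29.5314 = 51.5314

51.5314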